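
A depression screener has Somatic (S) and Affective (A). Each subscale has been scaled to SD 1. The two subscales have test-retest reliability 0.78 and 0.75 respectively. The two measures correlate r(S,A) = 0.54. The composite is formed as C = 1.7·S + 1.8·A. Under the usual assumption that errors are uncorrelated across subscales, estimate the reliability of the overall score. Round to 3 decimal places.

Var(C) = 1.7² + 1.8² + 2·[3.06·0.54] = 6.13 + 3.3048 = 9.4348.
With uncorrelated errors the cross-covariances are all true-score covariance, so they carry over unchanged; only the diagonal terms shrink to ρᵢσᵢ².
True-score variance = [1.7²·0.78 + 1.8²·0.75] + 3.3048 = 4.6842 + 3.3048 = 7.989.
Reliability = 7.989 / 9.4348 = 0.847.

0.847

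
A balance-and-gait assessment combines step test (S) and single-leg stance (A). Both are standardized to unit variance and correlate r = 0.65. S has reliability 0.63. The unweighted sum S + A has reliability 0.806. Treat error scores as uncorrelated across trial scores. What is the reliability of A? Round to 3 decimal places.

0.730

Var(S+A) = 2 + 2·0.65 = 3.300.
True-score variance = ρ_S + ρ_A + 2·0.65, so 0.806 = (0.63 + ρ_A + 1.30) / 3.300.
ρ_A = 0.806·3.300 − 0.63 − 1.30 = 0.730.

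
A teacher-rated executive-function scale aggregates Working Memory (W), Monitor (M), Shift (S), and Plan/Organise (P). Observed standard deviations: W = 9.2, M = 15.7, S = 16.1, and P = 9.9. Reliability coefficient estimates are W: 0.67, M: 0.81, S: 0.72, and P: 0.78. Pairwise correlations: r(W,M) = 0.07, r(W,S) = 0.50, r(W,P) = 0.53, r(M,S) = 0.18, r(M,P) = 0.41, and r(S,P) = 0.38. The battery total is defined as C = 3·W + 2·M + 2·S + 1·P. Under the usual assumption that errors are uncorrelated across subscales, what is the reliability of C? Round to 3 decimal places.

Var(C) = 3²·9.2² + 2²·15.7² + 2²·16.1² + 9.9² + 2·[6·9.2·15.7·0.07 + 6·9.2·16.1·0.50 + 3·9.2·9.9·0.53 + 4·15.7·16.1·0.18 + 2·15.7·9.9·0.41 + 2·16.1·9.9·0.38] = 2882.57 + 2160.85 = 5043.42.
With uncorrelated errors the cross-covariances are all true-score covariance, so they carry over unchanged; only the diagonal terms shrink to ρᵢσᵢ².
True-score variance = [3²·9.2²·0.67 + 2²·15.7²·0.81 + 2²·16.1²·0.72 + 9.9²·0.78] + 2160.85 = 2131.98 + 2160.85 = 4292.83.
Reliability = 4292.83 / 5043.42 = 0.851.

0.851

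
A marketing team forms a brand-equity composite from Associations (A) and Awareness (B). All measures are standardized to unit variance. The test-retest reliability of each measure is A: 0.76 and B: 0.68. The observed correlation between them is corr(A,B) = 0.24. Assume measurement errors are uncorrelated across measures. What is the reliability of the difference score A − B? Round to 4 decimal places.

0.6316

Var(A−B) = 1 + 1 − 2·0.24 = 2 − 0.48 = 1.52.
Because errors are independent across components, Cov(Tᵢ,Tⱼ) = Cov(Xᵢ,Xⱼ); the off-diagonal part of the true-score variance is the same as above.
True-score variance = [0.76 + 0.68] − 0.48 = 1.44 − 0.48 = 0.96.
Reliability = 0.96 / 1.52 = 0.6316.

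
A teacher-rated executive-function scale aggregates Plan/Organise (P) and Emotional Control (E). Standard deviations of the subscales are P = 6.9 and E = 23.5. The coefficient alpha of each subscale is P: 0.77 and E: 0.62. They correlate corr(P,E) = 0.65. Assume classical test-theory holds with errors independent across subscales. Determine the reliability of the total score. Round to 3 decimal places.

0.728

Var(P+E) = 6.9² + 23.5² + 2·[6.9·23.5·0.65] = 599.86 + 210.795 = 810.655.
With uncorrelated errors the cross-covariances are all true-score covariance, so they carry over unchanged; only the diagonal terms shrink to ρᵢσᵢ².
True-score variance = [6.9²·0.77 + 23.5²·0.62] + 210.795 = 379.055 + 210.795 = 589.85.
Reliability = 589.85 / 810.655 = 0.728.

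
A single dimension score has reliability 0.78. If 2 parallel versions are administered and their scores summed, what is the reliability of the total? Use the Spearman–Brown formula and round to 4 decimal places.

0.8764

ρ_k = kρ / (1 + (k−1)ρ) = 2·0.78 / (1 + 1·0.78) = 1.560 / 1.780 = 0.8764.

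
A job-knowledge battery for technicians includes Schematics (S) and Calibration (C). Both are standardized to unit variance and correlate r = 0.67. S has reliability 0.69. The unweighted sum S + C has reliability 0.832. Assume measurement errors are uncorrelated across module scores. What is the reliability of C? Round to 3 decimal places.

Var(S+C) = 2 + 2·0.67 = 3.340.
True-score variance = ρ_S + ρ_C + 2·0.67, so 0.832 = (0.69 + ρ_C + 1.34) / 3.340.
ρ_C = 0.832·3.340 − 0.69 − 1.34 = 0.749.

0.749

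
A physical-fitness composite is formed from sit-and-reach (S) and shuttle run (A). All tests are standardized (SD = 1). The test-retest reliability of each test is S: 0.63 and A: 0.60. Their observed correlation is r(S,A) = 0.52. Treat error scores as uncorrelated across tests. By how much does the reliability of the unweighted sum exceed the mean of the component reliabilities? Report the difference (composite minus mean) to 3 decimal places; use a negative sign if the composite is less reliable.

0.132

Var(sum) = 2 + 1.04 = 3.04; true-score variance = 1.23 + 1.04 = 2.27; composite reliability = 0.7467.
Mean component reliability = 0.6150.
Difference = 0.7467 − 0.6150 = 0.132.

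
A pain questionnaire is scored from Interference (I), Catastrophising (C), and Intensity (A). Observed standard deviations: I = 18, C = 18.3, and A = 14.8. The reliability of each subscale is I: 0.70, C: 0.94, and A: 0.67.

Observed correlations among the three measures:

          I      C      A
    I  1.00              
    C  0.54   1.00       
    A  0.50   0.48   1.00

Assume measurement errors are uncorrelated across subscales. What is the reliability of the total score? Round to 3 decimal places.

Var(I+C+A) = 18² + 18.3² + 14.8² + 2·[18·18.3·0.54 + 18·14.8·0.50 + 18.3·14.8·0.48] = 877.93 + 882.158 = 1760.09.
Under uncorrelated errors the observed covariances equal the true-score covariances, so only the own-variance terms attenuate.
True-score variance = [18²·0.70 + 18.3²·0.94 + 14.8²·0.67] + 882.158 = 688.353 + 882.158 = 1570.51.
Reliability = 1570.51 / 1760.09 = 0.892.

0.892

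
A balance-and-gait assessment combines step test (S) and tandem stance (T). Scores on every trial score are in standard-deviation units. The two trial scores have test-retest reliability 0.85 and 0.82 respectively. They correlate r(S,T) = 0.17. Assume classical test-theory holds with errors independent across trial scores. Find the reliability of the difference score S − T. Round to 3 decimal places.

Var(S−T) = 1 + 1 − 2·0.17 = 2 − 0.34 = 1.66.
Under uncorrelated errors the observed covariances equal the true-score covariances, so only the own-variance terms attenuate.
True-score variance = [0.85 + 0.82] − 0.34 = 1.67 − 0.34 = 1.33.
Reliability = 1.33 / 1.66 = 0.801.

0.801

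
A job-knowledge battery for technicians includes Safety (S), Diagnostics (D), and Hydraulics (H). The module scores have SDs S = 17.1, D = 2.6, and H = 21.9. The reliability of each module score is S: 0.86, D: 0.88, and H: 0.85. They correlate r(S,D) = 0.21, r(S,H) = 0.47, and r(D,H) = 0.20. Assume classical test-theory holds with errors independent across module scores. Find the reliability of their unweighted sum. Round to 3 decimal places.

Var(S+D+H) = 17.1² + 2.6² + 21.9² + 2·[17.1·2.6·0.21 + 17.1·21.9·0.47 + 2.6·21.9·0.20] = 778.78 + 393.47 = 1172.25.
Because errors are independent across components, Cov(Tᵢ,Tⱼ) = Cov(Xᵢ,Xⱼ); the off-diagonal part of the true-score variance is the same as above.
True-score variance = [17.1²·0.86 + 2.6²·0.88 + 21.9²·0.85] + 393.47 = 665.09 + 393.47 = 1058.56.
Reliability = 1058.56 / 1172.25 = 0.903.

0.903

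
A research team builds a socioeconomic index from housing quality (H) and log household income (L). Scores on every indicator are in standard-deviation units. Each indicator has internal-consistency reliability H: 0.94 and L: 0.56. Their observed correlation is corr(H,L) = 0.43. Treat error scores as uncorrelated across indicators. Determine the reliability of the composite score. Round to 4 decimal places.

Var(H+L) = 2 + 2·[0.43] = 2 + 0.86 = 2.86.
Because errors are independent across components, Cov(Tᵢ,Tⱼ) = Cov(Xᵢ,Xⱼ); the off-diagonal part of the true-score variance is the same as above.
True-score variance = [0.94 + 0.56] + 0.86 = 1.5 + 0.86 = 2.36.
Reliability = 2.36 / 2.86 = 0.8252.

0.8252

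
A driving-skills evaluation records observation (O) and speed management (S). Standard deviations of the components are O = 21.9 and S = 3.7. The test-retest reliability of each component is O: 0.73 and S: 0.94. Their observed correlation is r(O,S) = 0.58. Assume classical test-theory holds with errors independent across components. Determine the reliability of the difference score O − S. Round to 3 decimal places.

Var(O−S) = 21.9² + 3.7² − 2·21.9·3.7·0.58 = 493.3 − 93.9948 = 399.305.
Under uncorrelated errors the observed covariances equal the true-score covariances, so only the own-variance terms attenuate.
True-score variance = [21.9²·0.73 + 3.7²·0.94] − 93.9948 = 362.984 − 93.9948 = 268.989.
Reliability = 268.989 / 399.305 = 0.674.

0.674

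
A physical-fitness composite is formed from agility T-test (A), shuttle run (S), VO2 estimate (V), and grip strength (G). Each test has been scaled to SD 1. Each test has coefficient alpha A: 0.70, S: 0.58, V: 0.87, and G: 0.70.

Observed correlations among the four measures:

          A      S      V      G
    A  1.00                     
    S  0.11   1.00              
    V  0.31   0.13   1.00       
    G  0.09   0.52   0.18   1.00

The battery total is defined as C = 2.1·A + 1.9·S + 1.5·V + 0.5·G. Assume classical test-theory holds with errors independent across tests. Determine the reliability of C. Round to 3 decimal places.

0.794

Var(C) = 2.1² + 1.9² + 1.5² + 0.5² + 2·[3.99·0.11 + 3.15·0.31 + 1.05·0.09 + 2.85·0.13 + 0.95·0.52 + 0.75·0.18] = 10.52 + 5.0188 = 15.5388.
Because errors are independent across components, Cov(Tᵢ,Tⱼ) = Cov(Xᵢ,Xⱼ); the off-diagonal part of the true-score variance is the same as above.
True-score variance = [2.1²·0.70 + 1.9²·0.58 + 1.5²·0.87 + 0.5²·0.70] + 5.0188 = 7.3133 + 5.0188 = 12.3321.
Reliability = 12.3321 / 15.5388 = 0.794.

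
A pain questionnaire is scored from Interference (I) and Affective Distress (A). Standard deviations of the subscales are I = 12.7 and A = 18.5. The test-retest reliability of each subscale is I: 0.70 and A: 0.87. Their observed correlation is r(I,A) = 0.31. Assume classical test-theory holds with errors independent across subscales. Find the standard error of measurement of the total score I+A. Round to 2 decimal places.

Var(total) = 503.54 + 145.669 = 649.209.
True-score variance = 410.66 + 145.669 = 556.329, so reliability = 0.8569.
Error variance = 649.209 − 556.329 = 92.8795; SEM = √92.8795 = 9.64.

9.64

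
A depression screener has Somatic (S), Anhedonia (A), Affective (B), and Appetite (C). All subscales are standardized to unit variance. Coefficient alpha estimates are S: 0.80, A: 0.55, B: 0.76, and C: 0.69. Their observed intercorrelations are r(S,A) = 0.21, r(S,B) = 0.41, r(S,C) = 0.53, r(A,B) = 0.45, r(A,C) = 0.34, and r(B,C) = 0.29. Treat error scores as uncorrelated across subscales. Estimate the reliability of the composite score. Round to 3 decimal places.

0.858

Var(S+A+B+C) = 4 + 2·[0.21 + 0.41 + 0.53 + 0.45 + 0.34 + 0.29] = 4 + 4.46 = 8.46.
Because errors are independent across components, Cov(Tᵢ,Tⱼ) = Cov(Xᵢ,Xⱼ); the off-diagonal part of the true-score variance is the same as above.
True-score variance = [0.80 + 0.55 + 0.76 + 0.69] + 4.46 = 2.8 + 4.46 = 7.26.
Reliability = 7.26 / 8.46 = 0.858.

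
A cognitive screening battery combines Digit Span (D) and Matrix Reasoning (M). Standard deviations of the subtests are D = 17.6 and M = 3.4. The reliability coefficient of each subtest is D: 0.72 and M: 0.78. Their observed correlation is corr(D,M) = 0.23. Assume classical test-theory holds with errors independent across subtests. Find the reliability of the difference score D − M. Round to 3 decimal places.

0.696

Var(D−M) = 17.6² + 3.4² − 2·17.6·3.4·0.23 = 321.32 − 27.5264 = 293.794.
Because errors are independent across components, Cov(Tᵢ,Tⱼ) = Cov(Xᵢ,Xⱼ); the off-diagonal part of the true-score variance is the same as above.
True-score variance = [17.6²·0.72 + 3.4²·0.78] − 27.5264 = 232.044 − 27.5264 = 204.518.
Reliability = 204.518 / 293.794 = 0.696.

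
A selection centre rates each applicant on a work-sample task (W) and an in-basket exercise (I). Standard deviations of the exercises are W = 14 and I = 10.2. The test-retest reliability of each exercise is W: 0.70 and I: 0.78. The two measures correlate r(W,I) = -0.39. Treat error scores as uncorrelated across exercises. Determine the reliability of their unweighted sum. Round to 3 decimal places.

Var(W+I) = 14² + 10.2² + 2·[14·10.2·(-0.39)] = 300.04 − 111.384 = 188.656.
Under uncorrelated errors the observed covariances equal the true-score covariances, so only the own-variance terms attenuate.
True-score variance = [14²·0.70 + 10.2²·0.78] − 111.384 = 218.351 − 111.384 = 106.967.
Reliability = 106.967 / 188.656 = 0.567.

0.567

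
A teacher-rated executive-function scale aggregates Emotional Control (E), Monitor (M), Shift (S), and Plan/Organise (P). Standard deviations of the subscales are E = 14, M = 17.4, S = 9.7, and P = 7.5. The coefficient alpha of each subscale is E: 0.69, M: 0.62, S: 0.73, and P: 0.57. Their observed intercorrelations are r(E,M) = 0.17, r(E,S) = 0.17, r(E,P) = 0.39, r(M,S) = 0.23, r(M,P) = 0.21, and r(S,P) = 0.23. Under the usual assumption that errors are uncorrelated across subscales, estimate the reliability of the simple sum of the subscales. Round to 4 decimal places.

0.7803

Var(E+M+S+P) = 14² + 17.4² + 9.7² + 7.5² + 2·[14·17.4·0.17 + 14·9.7·0.17 + 14·7.5·0.39 + 17.4·9.7·0.23 + 17.4·7.5·0.21 + 9.7·7.5·0.23] = 649.1 + 376.81 = 1025.91.
Under uncorrelated errors the observed covariances equal the true-score covariances, so only the own-variance terms attenuate.
True-score variance = [14²·0.69 + 17.4²·0.62 + 9.7²·0.73 + 7.5²·0.57] + 376.81 = 423.699 + 376.81 = 800.509.
Reliability = 800.509 / 1025.91 = 0.7803.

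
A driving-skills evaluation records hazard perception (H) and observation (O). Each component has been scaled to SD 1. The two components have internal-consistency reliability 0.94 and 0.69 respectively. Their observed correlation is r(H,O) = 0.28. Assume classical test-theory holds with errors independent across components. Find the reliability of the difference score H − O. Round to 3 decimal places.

Var(H−O) = 1 + 1 − 2·0.28 = 2 − 0.56 = 1.44.
With uncorrelated errors the cross-covariances are all true-score covariance, so they carry over unchanged; only the diagonal terms shrink to ρᵢσᵢ².
True-score variance = [0.94 + 0.69] − 0.56 = 1.63 − 0.56 = 1.07.
Reliability = 1.07 / 1.44 = 0.743.

0.743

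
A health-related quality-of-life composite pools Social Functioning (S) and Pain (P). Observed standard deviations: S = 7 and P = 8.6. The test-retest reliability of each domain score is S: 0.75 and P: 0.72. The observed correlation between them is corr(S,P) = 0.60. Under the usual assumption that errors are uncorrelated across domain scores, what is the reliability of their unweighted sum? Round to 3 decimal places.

Var(S+P) = 7² + 8.6² + 2·[7·8.6·0.60] = 122.96 + 72.24 = 195.2.
Because errors are independent across components, Cov(Tᵢ,Tⱼ) = Cov(Xᵢ,Xⱼ); the off-diagonal part of the true-score variance is the same as above.
True-score variance = [7²·0.75 + 8.6²·0.72] + 72.24 = 90.0012 + 72.24 = 162.241.
Reliability = 162.241 / 195.2 = 0.831.

0.831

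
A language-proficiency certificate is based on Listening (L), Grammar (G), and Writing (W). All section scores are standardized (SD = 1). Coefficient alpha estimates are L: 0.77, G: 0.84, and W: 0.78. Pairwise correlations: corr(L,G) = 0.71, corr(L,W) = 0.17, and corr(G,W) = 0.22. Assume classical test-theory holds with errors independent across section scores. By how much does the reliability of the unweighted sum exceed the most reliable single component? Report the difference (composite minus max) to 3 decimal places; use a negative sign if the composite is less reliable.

Var(sum) = 3 + 2.2 = 5.2; true-score variance = 2.39 + 2.2 = 4.59; composite reliability = 0.8827.
Max component reliability = 0.8400.
Difference = 0.8827 − 0.8400 = 0.043.

0.043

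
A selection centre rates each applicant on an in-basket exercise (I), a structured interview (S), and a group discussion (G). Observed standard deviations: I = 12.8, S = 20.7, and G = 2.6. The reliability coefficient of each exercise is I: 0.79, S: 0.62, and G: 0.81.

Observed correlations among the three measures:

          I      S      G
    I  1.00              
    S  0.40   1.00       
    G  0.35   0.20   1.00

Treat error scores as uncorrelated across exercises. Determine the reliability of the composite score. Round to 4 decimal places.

Var(I+S+G) = 12.8² + 20.7² + 2.6² + 2·[12.8·20.7·0.40 + 12.8·2.6·0.35 + 20.7·2.6·0.20] = 599.09 + 256.792 = 855.882.
With uncorrelated errors the cross-covariances are all true-score covariance, so they carry over unchanged; only the diagonal terms shrink to ρᵢσᵢ².
True-score variance = [12.8²·0.79 + 20.7²·0.62 + 2.6²·0.81] + 256.792 = 400.573 + 256.792 = 657.365.
Reliability = 657.365 / 855.882 = 0.7681.

0.7681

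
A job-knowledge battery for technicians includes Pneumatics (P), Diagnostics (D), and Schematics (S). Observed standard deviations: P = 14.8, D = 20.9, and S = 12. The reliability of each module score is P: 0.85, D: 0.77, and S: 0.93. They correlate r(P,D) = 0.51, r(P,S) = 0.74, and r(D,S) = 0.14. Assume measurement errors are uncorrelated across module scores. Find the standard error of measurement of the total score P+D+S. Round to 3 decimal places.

11.975

Var(total) = 799.85 + 648.578 = 1448.43.
True-score variance = 656.448 + 648.578 = 1305.03, so reliability = 0.9010.
Error variance = 1448.43 − 1305.03 = 143.402; SEM = √143.402 = 11.975.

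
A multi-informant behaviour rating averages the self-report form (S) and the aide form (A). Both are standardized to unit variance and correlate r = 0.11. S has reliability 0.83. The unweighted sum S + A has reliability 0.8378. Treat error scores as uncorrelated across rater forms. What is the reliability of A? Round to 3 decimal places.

0.810

Var(S+A) = 2 + 2·0.11 = 2.220.
True-score variance = ρ_S + ρ_A + 2·0.11, so 0.8378 = (0.83 + ρ_A + 0.22) / 2.220.
ρ_A = 0.8378·2.220 − 0.83 − 0.22 = 0.810.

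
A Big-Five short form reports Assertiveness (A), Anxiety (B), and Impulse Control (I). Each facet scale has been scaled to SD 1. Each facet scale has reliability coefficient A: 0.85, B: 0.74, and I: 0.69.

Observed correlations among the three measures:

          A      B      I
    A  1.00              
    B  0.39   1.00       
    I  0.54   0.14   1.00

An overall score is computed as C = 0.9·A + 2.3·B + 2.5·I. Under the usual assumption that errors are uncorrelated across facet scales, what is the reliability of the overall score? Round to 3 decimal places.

Var(C) = 0.9² + 2.3² + 2.5² + 2·[2.07·0.39 + 2.25·0.54 + 5.75·0.14] = 12.35 + 5.6546 = 18.0046.
Because errors are independent across components, Cov(Tᵢ,Tⱼ) = Cov(Xᵢ,Xⱼ); the off-diagonal part of the true-score variance is the same as above.
True-score variance = [0.9²·0.85 + 2.3²·0.74 + 2.5²·0.69] + 5.6546 = 8.9156 + 5.6546 = 14.5702.
Reliability = 14.5702 / 18.0046 = 0.809.

0.809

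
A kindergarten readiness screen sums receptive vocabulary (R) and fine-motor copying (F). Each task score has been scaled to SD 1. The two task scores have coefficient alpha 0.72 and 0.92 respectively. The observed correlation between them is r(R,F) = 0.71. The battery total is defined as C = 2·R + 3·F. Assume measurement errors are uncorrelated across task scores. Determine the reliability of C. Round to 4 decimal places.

0.9145

Var(C) = 2² + 3² + 2·[6·0.71] = 13 + 8.52 = 21.52.
Because errors are independent across components, Cov(Tᵢ,Tⱼ) = Cov(Xᵢ,Xⱼ); the off-diagonal part of the true-score variance is the same as above.
True-score variance = [2²·0.72 + 3²·0.92] + 8.52 = 11.16 + 8.52 = 19.68.
Reliability = 19.68 / 21.52 = 0.9145.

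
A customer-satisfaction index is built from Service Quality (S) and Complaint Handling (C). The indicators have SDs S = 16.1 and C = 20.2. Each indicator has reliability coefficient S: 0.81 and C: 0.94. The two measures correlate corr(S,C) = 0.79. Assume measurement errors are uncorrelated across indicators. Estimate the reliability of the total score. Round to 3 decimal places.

Var(S+C) = 16.1² + 20.2² + 2·[16.1·20.2·0.79] = 667.25 + 513.848 = 1181.1.
Under uncorrelated errors the observed covariances equal the true-score covariances, so only the own-variance terms attenuate.
True-score variance = [16.1²·0.81 + 20.2²·0.94] + 513.848 = 593.518 + 513.848 = 1107.37.
Reliability = 1107.37 / 1181.1 = 0.938.

0.938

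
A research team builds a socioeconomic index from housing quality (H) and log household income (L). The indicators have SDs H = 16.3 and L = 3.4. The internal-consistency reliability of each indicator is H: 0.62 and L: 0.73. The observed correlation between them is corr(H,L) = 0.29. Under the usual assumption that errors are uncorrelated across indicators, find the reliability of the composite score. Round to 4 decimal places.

0.6636

Var(H+L) = 16.3² + 3.4² + 2·[16.3·3.4·0.29] = 277.25 + 32.1436 = 309.394.
Under uncorrelated errors the observed covariances equal the true-score covariances, so only the own-variance terms attenuate.
True-score variance = [16.3²·0.62 + 3.4²·0.73] + 32.1436 = 173.167 + 32.1436 = 205.31.
Reliability = 205.31 / 309.394 = 0.6636.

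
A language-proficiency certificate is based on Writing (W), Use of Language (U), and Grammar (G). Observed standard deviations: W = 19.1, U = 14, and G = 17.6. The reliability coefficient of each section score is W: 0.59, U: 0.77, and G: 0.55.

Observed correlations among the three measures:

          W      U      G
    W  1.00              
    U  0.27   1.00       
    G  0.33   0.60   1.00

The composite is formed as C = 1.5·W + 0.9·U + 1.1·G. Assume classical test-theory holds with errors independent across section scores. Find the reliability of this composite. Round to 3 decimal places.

0.755

Var(C) = 1.5²·19.1² + 0.9²·14² + 1.1²·17.6² + 2·[1.35·19.1·14·0.27 + 1.65·19.1·17.6·0.33 + 0.99·14·17.6·0.60] = 1354.39 + 853.736 = 2208.13.
Under uncorrelated errors the observed covariances equal the true-score covariances, so only the own-variance terms attenuate.
True-score variance = [1.5²·19.1²·0.59 + 0.9²·14²·0.77 + 1.1²·17.6²·0.55] + 853.736 = 812.676 + 853.736 = 1666.41.
Reliability = 1666.41 / 2208.13 = 0.755.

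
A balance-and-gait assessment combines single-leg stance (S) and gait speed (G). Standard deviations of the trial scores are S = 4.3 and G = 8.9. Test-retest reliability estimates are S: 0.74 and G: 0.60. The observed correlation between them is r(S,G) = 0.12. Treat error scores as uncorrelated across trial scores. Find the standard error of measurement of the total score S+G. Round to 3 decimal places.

Var(total) = 97.7 + 9.1848 = 106.885.
True-score variance = 61.2086 + 9.1848 = 70.3934, so reliability = 0.6586.
Error variance = 106.885 − 70.3934 = 36.4914; SEM = √36.4914 = 6.041.

6.041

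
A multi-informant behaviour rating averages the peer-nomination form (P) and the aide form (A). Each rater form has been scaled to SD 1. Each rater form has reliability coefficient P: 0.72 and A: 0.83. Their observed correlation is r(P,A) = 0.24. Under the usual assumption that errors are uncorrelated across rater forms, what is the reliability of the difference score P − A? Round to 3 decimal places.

0.704

Var(P−A) = 1 + 1 − 2·0.24 = 2 − 0.48 = 1.52.
Because errors are independent across components, Cov(Tᵢ,Tⱼ) = Cov(Xᵢ,Xⱼ); the off-diagonal part of the true-score variance is the same as above.
True-score variance = [0.72 + 0.83] − 0.48 = 1.55 − 0.48 = 1.07.
Reliability = 1.07 / 1.52 = 0.704.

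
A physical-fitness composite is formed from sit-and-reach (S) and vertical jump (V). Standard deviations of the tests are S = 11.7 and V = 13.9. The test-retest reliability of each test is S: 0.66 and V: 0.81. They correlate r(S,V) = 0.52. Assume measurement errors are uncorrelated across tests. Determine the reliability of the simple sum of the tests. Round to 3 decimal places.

0.833

Var(S+V) = 11.7² + 13.9² + 2·[11.7·13.9·0.52] = 330.1 + 169.135 = 499.235.
Under uncorrelated errors the observed covariances equal the true-score covariances, so only the own-variance terms attenuate.
True-score variance = [11.7²·0.66 + 13.9²·0.81] + 169.135 = 246.847 + 169.135 = 415.983.
Reliability = 415.983 / 499.235 = 0.833.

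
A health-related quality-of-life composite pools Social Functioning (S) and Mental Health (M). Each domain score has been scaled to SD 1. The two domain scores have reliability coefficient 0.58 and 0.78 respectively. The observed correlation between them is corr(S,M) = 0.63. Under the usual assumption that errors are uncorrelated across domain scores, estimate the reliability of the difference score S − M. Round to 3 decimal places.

0.135

Var(S−M) = 1 + 1 − 2·0.63 = 2 − 1.26 = 0.74.
With uncorrelated errors the cross-covariances are all true-score covariance, so they carry over unchanged; only the diagonal terms shrink to ρᵢσᵢ².
True-score variance = [0.58 + 0.78] − 1.26 = 1.36 − 1.26 = 0.1.
Reliability = 0.1 / 0.74 = 0.135.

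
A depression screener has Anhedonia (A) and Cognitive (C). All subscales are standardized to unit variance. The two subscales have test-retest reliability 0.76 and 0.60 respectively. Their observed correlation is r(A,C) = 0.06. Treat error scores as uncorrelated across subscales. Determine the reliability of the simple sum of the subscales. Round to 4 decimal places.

0.6981

Var(A+C) = 2 + 2·[0.06] = 2 + 0.12 = 2.12.
Because errors are independent across components, Cov(Tᵢ,Tⱼ) = Cov(Xᵢ,Xⱼ); the off-diagonal part of the true-score variance is the same as above.
True-score variance = [0.76 + 0.60] + 0.12 = 1.36 + 0.12 = 1.48.
Reliability = 1.48 / 2.12 = 0.6981.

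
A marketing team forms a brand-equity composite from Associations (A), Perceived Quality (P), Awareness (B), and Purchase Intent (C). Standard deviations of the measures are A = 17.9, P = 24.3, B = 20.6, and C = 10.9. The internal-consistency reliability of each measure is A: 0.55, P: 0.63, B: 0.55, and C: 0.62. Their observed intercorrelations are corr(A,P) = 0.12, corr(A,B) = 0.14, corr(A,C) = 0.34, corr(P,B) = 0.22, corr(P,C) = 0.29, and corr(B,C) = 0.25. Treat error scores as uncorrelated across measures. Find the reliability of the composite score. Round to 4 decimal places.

0.7374

Var(A+P+B+C) = 17.9² + 24.3² + 20.6² + 10.9² + 2·[17.9·24.3·0.12 + 17.9·20.6·0.14 + 17.9·10.9·0.34 + 24.3·20.6·0.22 + 24.3·10.9·0.29 + 20.6·10.9·0.25] = 1454.07 + 826.465 = 2280.53.
Because errors are independent across components, Cov(Tᵢ,Tⱼ) = Cov(Xᵢ,Xⱼ); the off-diagonal part of the true-score variance is the same as above.
True-score variance = [17.9²·0.55 + 24.3²·0.63 + 20.6²·0.55 + 10.9²·0.62] + 826.465 = 855.294 + 826.465 = 1681.76.
Reliability = 1681.76 / 2280.53 = 0.7374.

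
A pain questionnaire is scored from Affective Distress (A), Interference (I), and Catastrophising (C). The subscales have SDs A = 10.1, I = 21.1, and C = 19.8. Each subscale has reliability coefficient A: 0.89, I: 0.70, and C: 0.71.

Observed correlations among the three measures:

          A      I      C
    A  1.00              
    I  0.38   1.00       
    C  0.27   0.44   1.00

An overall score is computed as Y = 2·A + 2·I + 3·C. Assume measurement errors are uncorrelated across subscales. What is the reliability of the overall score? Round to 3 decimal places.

Var(Y) = 2²·10.1² + 2²·21.1² + 3²·19.8² + 2·[4·10.1·21.1·0.38 + 6·10.1·19.8·0.27 + 6·21.1·19.8·0.44] = 5717.24 + 3501.67 = 9218.91.
With uncorrelated errors the cross-covariances are all true-score covariance, so they carry over unchanged; only the diagonal terms shrink to ρᵢσᵢ².
True-score variance = [2²·10.1²·0.89 + 2²·21.1²·0.70 + 3²·19.8²·0.71] + 3501.67 = 4114.88 + 3501.67 = 7616.55.
Reliability = 7616.55 / 9218.91 = 0.826.

0.826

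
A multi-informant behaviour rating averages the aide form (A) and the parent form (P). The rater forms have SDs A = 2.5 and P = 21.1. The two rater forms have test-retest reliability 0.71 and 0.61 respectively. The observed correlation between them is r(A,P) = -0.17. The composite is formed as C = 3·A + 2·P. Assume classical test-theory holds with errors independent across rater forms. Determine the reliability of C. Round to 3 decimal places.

Var(C) = 3²·2.5² + 2²·21.1² + 2·[6·2.5·21.1·(-0.17)] = 1837.09 − 107.61 = 1729.48.
Because errors are independent across components, Cov(Tᵢ,Tⱼ) = Cov(Xᵢ,Xⱼ); the off-diagonal part of the true-score variance is the same as above.
True-score variance = [3²·2.5²·0.71 + 2²·21.1²·0.61] − 107.61 = 1126.25 − 107.61 = 1018.64.
Reliability = 1018.64 / 1729.48 = 0.589.

0.589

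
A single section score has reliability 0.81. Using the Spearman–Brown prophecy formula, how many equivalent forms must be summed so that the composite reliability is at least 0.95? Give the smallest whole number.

5

k ≥ ρ*(1−ρ₁)/(ρ₁(1−ρ*)) = 0.95·0.19 / (0.81·0.05) = 4.457.
Smallest integer k = 5.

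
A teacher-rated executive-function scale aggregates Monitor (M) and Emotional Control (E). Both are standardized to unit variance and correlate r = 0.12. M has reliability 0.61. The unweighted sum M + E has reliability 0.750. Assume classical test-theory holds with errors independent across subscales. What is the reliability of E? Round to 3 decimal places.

0.830

Var(M+E) = 2 + 2·0.12 = 2.240.
True-score variance = ρ_M + ρ_E + 2·0.12, so 0.750 = (0.61 + ρ_E + 0.24) / 2.240.
ρ_E = 0.750·2.240 − 0.61 − 0.24 = 0.830.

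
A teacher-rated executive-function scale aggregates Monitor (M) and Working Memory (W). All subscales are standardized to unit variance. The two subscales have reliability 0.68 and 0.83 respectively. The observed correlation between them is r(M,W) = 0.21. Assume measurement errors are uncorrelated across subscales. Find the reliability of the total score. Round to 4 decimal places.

0.7975

Var(M+W) = 2 + 2·[0.21] = 2 + 0.42 = 2.42.
With uncorrelated errors the cross-covariances are all true-score covariance, so they carry over unchanged; only the diagonal terms shrink to ρᵢσᵢ².
True-score variance = [0.68 + 0.83] + 0.42 = 1.51 + 0.42 = 1.93.
Reliability = 1.93 / 2.42 = 0.7975.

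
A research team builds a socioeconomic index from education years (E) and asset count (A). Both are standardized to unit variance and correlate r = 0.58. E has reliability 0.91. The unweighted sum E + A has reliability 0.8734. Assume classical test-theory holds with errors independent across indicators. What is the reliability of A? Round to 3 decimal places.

Var(E+A) = 2 + 2·0.58 = 3.160.
True-score variance = ρ_E + ρ_A + 2·0.58, so 0.8734 = (0.91 + ρ_A + 1.16) / 3.160.
ρ_A = 0.8734·3.160 − 0.91 − 1.16 = 0.690.

0.690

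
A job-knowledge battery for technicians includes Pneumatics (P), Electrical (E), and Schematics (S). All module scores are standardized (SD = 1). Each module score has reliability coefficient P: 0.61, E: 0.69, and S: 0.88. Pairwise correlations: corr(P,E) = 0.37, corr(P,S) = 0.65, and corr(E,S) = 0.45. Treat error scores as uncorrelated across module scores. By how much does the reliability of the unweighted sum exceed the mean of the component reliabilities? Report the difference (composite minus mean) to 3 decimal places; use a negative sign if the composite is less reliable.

Var(sum) = 3 + 2.94 = 5.94; true-score variance = 2.18 + 2.94 = 5.12; composite reliability = 0.8620.
Mean component reliability = 0.7267.
Difference = 0.8620 − 0.7267 = 0.135.

0.135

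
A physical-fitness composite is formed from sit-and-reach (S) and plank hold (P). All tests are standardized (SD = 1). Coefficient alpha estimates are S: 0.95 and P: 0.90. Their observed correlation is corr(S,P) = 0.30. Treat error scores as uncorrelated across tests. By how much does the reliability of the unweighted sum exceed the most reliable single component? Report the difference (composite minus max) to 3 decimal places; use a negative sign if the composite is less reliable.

Var(sum) = 2 + 0.6 = 2.6; true-score variance = 1.85 + 0.6 = 2.45; composite reliability = 0.9423.
Max component reliability = 0.9500.
Difference = 0.9423 − 0.9500 = -0.008.

-0.008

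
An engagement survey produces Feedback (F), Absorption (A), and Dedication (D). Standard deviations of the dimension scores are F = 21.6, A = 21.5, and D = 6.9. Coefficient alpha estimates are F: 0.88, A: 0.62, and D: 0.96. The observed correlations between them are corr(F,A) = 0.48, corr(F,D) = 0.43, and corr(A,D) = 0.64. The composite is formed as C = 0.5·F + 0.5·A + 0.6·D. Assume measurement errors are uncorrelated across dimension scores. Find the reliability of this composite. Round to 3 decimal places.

Var(C) = 0.5²·21.6² + 0.5²·21.5² + 0.6²·6.9² + 2·[0.25·21.6·21.5·0.48 + 0.3·21.6·6.9·0.43 + 0.3·21.5·6.9·0.64] = 249.342 + 206.875 = 456.217.
Because errors are independent across components, Cov(Tᵢ,Tⱼ) = Cov(Xᵢ,Xⱼ); the off-diagonal part of the true-score variance is the same as above.
True-score variance = [0.5²·21.6²·0.88 + 0.5²·21.5²·0.62 + 0.6²·6.9²·0.96] + 206.875 = 190.746 + 206.875 = 397.621.
Reliability = 397.621 / 456.217 = 0.872.

0.872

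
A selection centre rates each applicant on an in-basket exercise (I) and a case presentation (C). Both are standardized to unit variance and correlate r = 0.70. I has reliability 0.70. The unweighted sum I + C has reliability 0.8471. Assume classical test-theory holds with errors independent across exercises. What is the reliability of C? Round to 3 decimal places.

Var(I+C) = 2 + 2·0.70 = 3.400.
True-score variance = ρ_I + ρ_C + 2·0.70, so 0.8471 = (0.70 + ρ_C + 1.40) / 3.400.
ρ_C = 0.8471·3.400 − 0.70 − 1.40 = 0.780.

0.780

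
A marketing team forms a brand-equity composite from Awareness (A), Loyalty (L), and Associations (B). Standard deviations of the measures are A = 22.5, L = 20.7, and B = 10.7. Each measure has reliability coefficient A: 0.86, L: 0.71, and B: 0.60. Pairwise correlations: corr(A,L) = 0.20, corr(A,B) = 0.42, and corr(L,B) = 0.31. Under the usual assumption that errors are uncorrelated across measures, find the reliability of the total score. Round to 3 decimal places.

0.847

Var(A+L+B) = 22.5² + 20.7² + 10.7² + 2·[22.5·20.7·0.20 + 22.5·10.7·0.42 + 20.7·10.7·0.31] = 1049.23 + 525.854 = 1575.08.
Under uncorrelated errors the observed covariances equal the true-score covariances, so only the own-variance terms attenuate.
True-score variance = [22.5²·0.86 + 20.7²·0.71 + 10.7²·0.60] + 525.854 = 808.297 + 525.854 = 1334.15.
Reliability = 1334.15 / 1575.08 = 0.847.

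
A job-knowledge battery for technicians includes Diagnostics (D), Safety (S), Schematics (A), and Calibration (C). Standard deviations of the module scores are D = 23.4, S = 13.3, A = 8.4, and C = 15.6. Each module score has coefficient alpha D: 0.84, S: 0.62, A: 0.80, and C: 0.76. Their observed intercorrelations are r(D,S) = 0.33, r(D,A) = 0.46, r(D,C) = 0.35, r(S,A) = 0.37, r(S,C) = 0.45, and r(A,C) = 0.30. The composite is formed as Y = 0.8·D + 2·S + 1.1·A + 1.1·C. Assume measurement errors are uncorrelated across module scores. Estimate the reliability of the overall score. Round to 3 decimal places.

0.855

Var(Y) = 0.8²·23.4² + 2²·13.3² + 1.1²·8.4² + 1.1²·15.6² + 2·[1.6·23.4·13.3·0.33 + 0.88·23.4·8.4·0.46 + 0.88·23.4·15.6·0.35 + 2.2·13.3·8.4·0.37 + 2.2·13.3·15.6·0.45 + 1.21·8.4·15.6·0.30] = 1437.84 + 1400.47 = 2838.32.
Because errors are independent across components, Cov(Tᵢ,Tⱼ) = Cov(Xᵢ,Xⱼ); the off-diagonal part of the true-score variance is the same as above.
True-score variance = [0.8²·23.4²·0.84 + 2²·13.3²·0.62 + 1.1²·8.4²·0.80 + 1.1²·15.6²·0.76] + 1400.47 = 1025.15 + 1400.47 = 2425.62.
Reliability = 2425.62 / 2838.32 = 0.855.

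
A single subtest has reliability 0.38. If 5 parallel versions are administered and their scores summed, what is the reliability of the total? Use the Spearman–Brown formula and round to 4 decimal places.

0.7540

ρ_k = kρ / (1 + (k−1)ρ) = 5·0.38 / (1 + 4·0.38) = 1.900 / 2.520 = 0.7540.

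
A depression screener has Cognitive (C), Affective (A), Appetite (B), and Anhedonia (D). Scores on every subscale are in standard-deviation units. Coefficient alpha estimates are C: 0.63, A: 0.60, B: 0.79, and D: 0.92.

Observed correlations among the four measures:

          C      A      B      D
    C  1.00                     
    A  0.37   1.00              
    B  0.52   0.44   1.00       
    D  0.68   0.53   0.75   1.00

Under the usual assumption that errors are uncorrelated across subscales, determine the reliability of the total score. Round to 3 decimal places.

Var(C+A+B+D) = 4 + 2·[0.37 + 0.52 + 0.68 + 0.44 + 0.53 + 0.75] = 4 + 6.58 = 10.58.
Under uncorrelated errors the observed covariances equal the true-score covariances, so only the own-variance terms attenuate.
True-score variance = [0.63 + 0.60 + 0.79 + 0.92] + 6.58 = 2.94 + 6.58 = 9.52.
Reliability = 9.52 / 10.58 = 0.900.

0.900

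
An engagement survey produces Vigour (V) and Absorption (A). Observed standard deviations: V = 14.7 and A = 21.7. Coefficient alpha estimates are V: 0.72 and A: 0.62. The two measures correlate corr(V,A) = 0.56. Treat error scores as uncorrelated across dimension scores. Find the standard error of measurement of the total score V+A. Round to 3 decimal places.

15.474

Var(total) = 686.98 + 357.269 = 1044.25.
True-score variance = 447.537 + 357.269 = 804.805, so reliability = 0.7707.
Error variance = 1044.25 − 804.805 = 239.443; SEM = √239.443 = 15.474.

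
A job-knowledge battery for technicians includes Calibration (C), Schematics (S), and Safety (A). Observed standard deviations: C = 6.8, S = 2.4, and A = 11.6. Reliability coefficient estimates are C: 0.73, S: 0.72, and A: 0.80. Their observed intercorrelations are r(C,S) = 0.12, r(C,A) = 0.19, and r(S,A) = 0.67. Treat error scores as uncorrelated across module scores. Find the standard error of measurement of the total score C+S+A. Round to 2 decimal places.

Var(total) = 186.56 + 71.1968 = 257.757.
True-score variance = 145.55 + 71.1968 = 216.747, so reliability = 0.8409.
Error variance = 257.757 − 216.747 = 41.0096; SEM = √41.0096 = 6.40.

6.40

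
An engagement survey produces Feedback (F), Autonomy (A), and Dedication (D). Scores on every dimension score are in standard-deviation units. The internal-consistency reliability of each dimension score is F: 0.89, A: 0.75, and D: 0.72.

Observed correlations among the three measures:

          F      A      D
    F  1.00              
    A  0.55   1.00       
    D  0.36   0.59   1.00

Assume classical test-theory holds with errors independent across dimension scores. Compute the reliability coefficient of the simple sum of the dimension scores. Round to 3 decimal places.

Var(F+A+D) = 3 + 2·[0.55 + 0.36 + 0.59] = 3 + 3 = 6.
Because errors are independent across components, Cov(Tᵢ,Tⱼ) = Cov(Xᵢ,Xⱼ); the off-diagonal part of the true-score variance is the same as above.
True-score variance = [0.89 + 0.75 + 0.72] + 3 = 2.36 + 3 = 5.36.
Reliability = 5.36 / 6 = 0.893.

0.893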